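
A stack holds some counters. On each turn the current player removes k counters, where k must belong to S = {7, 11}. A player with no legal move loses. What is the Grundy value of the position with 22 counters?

0

n :  0  1  2  3  4  5  6  7  8  9 10 11 12 13 14 15 16 17 18 19 20 21 22
G :  0  0  0  0  0  0  0  1  1  1  1  1  1  1  2  2  2  2  0  0  0  0  0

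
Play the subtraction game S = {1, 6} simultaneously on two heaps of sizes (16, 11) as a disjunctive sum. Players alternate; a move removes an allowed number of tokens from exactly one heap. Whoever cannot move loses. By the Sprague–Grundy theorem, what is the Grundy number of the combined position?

All heaps use S = {1, 6}:
G(0) = 0
G(1) = mex{0} = 1
G(2) = mex{1} = 0
G(3) = mex{0} = 1
G(4) = mex{1} = 0
G(5) = mex{0} = 1
G(6) = mex{1,0} = 2
G(7) = mex{2,1} = 0
G(8) = mex{0,0} = 1
G(9) = mex{1,1} = 0
G(10) = mex{0,0} = 1
G(11) = mex{1,1} = 0
G(12) = mex{0,2} = 1
G(13) = mex{1,0} = 2
G(14) = mex{2,1} = 0
G(15) = mex{0,0} = 1
G(16) = mex{1,1} = 0
Heap A: G(16) = 0.
Heap B: G(11) = 0.
Combined Grundy value = 0 ⊕ 0 = 0.

0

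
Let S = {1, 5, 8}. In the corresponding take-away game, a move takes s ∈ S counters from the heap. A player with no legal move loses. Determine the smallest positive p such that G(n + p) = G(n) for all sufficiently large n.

13

n :  0  1  2  3  4  5  6  7  8  9 10 11 12 13 14 15 16 17 18 19 20 21 22 23 24 25 26 27
G :  0  1  0  1  0  1  0  1  2  3  2  3  2  0  1  0  1  0  1  0  1  2  3  2  3  2  0  1
G(n+13) = G(n) holds for n = 0,…,7 (a full window of length max(S) = 8), so the sequence is purely periodic with period 13.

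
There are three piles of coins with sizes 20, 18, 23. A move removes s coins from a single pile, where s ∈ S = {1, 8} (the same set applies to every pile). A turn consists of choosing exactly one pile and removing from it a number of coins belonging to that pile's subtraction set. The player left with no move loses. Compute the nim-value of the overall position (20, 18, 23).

All piles use S = {1, 8}:
G(0) = 0
G(1) = mex{0} = 1
G(2) = mex{1} = 0
G(3) = mex{0} = 1
G(4) = mex{1} = 0
G(5) = mex{0} = 1
G(6) = mex{1} = 0
G(7) = mex{0} = 1
G(8) = mex{1,0} = 2
G(9) = mex{2,1} = 0
G(10) = mex{0,0} = 1
G(11) = mex{1,1} = 0
G(12) = mex{0,0} = 1
G(13) = mex{1,1} = 0
G(14) = mex{0,0} = 1
G(15) = mex{1,1} = 0
G(16) = mex{0,2} = 1
G(17) = mex{1,0} = 2
G(18) = mex{2,1} = 0
G(19) = mex{0,0} = 1
G(20) = mex{1,1} = 0
G(21) = mex{0,0} = 1
G(22) = mex{1,1} = 0
G(23) = mex{0,0} = 1
Pile A: G(20) = 0.
Pile B: G(18) = 0.
Pile C: G(23) = 1.
Combined Grundy value = 0 ⊕ 0 ⊕ 1 = 1.

1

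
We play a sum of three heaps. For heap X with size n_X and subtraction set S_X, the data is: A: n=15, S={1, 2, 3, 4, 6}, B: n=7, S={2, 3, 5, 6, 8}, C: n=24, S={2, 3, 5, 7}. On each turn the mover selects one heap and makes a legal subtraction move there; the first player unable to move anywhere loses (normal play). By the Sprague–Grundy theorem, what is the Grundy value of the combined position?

Heap A, S = {1, 2, 3, 4, 6}:
G(0) = 0
G(1) = mex{0} = 1
G(2) = mex{1,0} = 2
G(3) = mex{2,1,0} = 3
G(4) = mex{3,2,1,0} = 4
G(5) = mex{4,3,2,1} = 0
G(6) = mex{0,4,3,2,0} = 1
G(7) = mex{1,0,4,3,1} = 2
G(8) = mex{2,1,0,4,2} = 3
G(9) = mex{3,2,1,0,3} = 4
G(10) = mex{4,3,2,1,4} = 0
G(11) = mex{0,4,3,2,0} = 1
G(12) = mex{1,0,4,3,1} = 2
G(13) = mex{2,1,0,4,2} = 3
G(14) = mex{3,2,1,0,3} = 4
G(15) = mex{4,3,2,1,4} = 0
G_A(15) = 0.
Heap B, S = {2, 3, 5, 6, 8}:
G(0) = 0
G(1) = mex{} = 0
G(2) = mex{0} = 1
G(3) = mex{0,0} = 1
G(4) = mex{1,0} = 2
G(5) = mex{1,1,0} = 2
G(6) = mex{2,1,0,0} = 3
G(7) = mex{2,2,1,0} = 3
G_B(7) = 3.
Heap C, S = {2, 3, 5, 7}:
n :  0  1  2  3  4  5  6  7  8  9 10 11 12 13 14 15 16 17 18 19 20 21 22 23 24
G :  0  0  1  1  2  2  3  3  4  0  0  1  1  2  2  3  3  4  0  0  1  1  2  2  3
G_C(24) = 3.
Combined Grundy value = 0 ⊕ 3 ⊕ 3 = 0.

0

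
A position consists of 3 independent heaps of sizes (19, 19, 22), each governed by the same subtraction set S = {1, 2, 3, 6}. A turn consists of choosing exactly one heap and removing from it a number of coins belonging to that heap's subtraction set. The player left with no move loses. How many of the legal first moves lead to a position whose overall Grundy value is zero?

6

All heaps use S = {1, 2, 3, 6}:
n :  0  1  2  3  4  5  6  7  8  9 10 11 12 13 14 15 16 17 18 19 20 21 22
G :  0  1  2  3  0  1  2  3  0  1  2  3  0  1  2  3  0  1  2  3  0  1  2
Heap A: G(19) = 3.
Heap B: G(19) = 3.
Heap C: G(22) = 2.
Combined Grundy value = 3 ⊕ 3 ⊕ 2 = 2.
A winning move leaves total XOR = 0, i.e. changes one component's Grundy value g to g ⊕ X where X is the current total.
Heap A: need g' = 3⊕2 = 1. Options: 19−1→G=2, 19−2→G=1, 19−3→G=0, 19−6→G=1. Hits: 2.
Heap B: need g' = 3⊕2 = 1. Options: 19−1→G=2, 19−2→G=1, 19−3→G=0, 19−6→G=1. Hits: 2.
Heap C: need g' = 2⊕2 = 0. Options: 22−1→G=1, 22−2→G=0, 22−3→G=3, 22−6→G=0. Hits: 2.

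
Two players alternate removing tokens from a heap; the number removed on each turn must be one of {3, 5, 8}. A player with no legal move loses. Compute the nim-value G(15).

n :  0  1  2  3  4  5  6  7  8  9 10 11 12 13 14 15
G :  0  0  0  1  1  1  2  2  2  3  3  0  0  0  1  1

1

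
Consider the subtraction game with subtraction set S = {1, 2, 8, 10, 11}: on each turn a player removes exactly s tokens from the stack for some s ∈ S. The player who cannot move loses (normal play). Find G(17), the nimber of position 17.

G(0) = 0
G(1) = mex{0} = 1
G(2) = mex{1,0} = 2
G(3) = mex{2,1} = 0
G(4) = mex{0,2} = 1
G(5) = mex{1,0} = 2
G(6) = mex{2,1} = 0
G(7) = mex{0,2} = 1
G(8) = mex{1,0,0} = 2
G(9) = mex{2,1,1} = 0
G(10) = mex{0,2,2,0} = 1
G(11) = mex{1,0,0,1,0} = 2
G(12) = mex{2,1,1,2,1} = 0
G(13) = mex{0,2,2,0,2} = 1
G(14) = mex{1,0,0,1,0} = 2
G(15) = mex{2,1,1,2,1} = 0
G(16) = mex{0,2,2,0,2} = 1
G(17) = mex{1,0,0,1,0} = 2

2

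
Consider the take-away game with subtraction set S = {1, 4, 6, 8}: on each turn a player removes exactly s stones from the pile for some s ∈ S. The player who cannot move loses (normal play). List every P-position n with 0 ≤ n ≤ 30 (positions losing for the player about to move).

G(0) = 0
G(1) = mex{0} = 1
G(2) = mex{1} = 0
G(3) = mex{0} = 1
G(4) = mex{1,0} = 2
G(5) = mex{2,1} = 0
G(6) = mex{0,0,0} = 1
G(7) = mex{1,1,1} = 0
G(8) = mex{0,2,0,0} = 1
G(9) = mex{1,0,1,1} = 2
G(10) = mex{2,1,2,0} = 3
G(11) = mex{3,0,0,1} = 2
G(12) = mex{2,1,1,2} = 0
G(13) = mex{0,2,0,0} = 1
G(14) = mex{1,3,1,1} = 0
G(15) = mex{0,2,2,0} = 1
G(16) = mex{1,0,3,1} = 2
G(17) = mex{2,1,2,2} = 0
G(18) = mex{0,0,0,3} = 1
G(19) = mex{1,1,1,2} = 0
G(20) = mex{0,2,0,0} = 1
G(21) = mex{1,0,1,1} = 2
G(22) = mex{2,1,2,0} = 3
G(23) = mex{3,0,0,1} = 2
G(24) = mex{2,1,1,2} = 0
G(25) = mex{0,2,0,0} = 1
G(26) = mex{1,3,1,1} = 0
G(27) = mex{0,2,2,0} = 1
G(28) = mex{1,0,3,1} = 2
G(29) = mex{2,1,2,2} = 0
G(30) = mex{0,0,0,3} = 1
P-positions are exactly the n with G(n) = 0.

0, 2, 5, 7, 12, 14, 17, 19, 24, 26, 29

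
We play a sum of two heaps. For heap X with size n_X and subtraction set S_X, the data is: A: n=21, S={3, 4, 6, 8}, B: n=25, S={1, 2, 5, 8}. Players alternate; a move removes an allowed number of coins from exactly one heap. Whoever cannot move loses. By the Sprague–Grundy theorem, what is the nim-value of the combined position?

Heap A, S = {3, 4, 6, 8}:
G(0) = 0
G(1) = mex{} = 0
G(2) = mex{} = 0
G(3) = mex{0} = 1
G(4) = mex{0,0} = 1
G(5) = mex{0,0} = 1
G(6) = mex{1,0,0} = 2
G(7) = mex{1,1,0} = 2
G(8) = mex{1,1,0,0} = 2
G(9) = mex{2,1,1,0} = 3
G(10) = mex{2,2,1,0} = 3
G(11) = mex{2,2,1,1} = 0
G(12) = mex{3,2,2,1} = 0
G(13) = mex{3,3,2,1} = 0
G(14) = mex{0,3,2,2} = 1
G(15) = mex{0,0,3,2} = 1
G(16) = mex{0,0,3,2} = 1
G(17) = mex{1,0,0,3} = 2
G(18) = mex{1,1,0,3} = 2
G(19) = mex{1,1,0,0} = 2
G(20) = mex{2,1,1,0} = 3
G(21) = mex{2,2,1,0} = 3
G_A(21) = 3.
Heap B, S = {1, 2, 5, 8}:
G(0) = 0
G(1) = mex{0} = 1
G(2) = mex{1,0} = 2
G(3) = mex{2,1} = 0
G(4) = mex{0,2} = 1
G(5) = mex{1,0,0} = 2
G(6) = mex{2,1,1} = 0
G(7) = mex{0,2,2} = 1
G(8) = mex{1,0,0,0} = 2
G(9) = mex{2,1,1,1} = 0
G(10) = mex{0,2,2,2} = 1
G(11) = mex{1,0,0,0} = 2
G(12) = mex{2,1,1,1} = 0
G(13) = mex{0,2,2,2} = 1
G(14) = mex{1,0,0,0} = 2
G(15) = mex{2,1,1,1} = 0
G(16) = mex{0,2,2,2} = 1
G(17) = mex{1,0,0,0} = 2
G(18) = mex{2,1,1,1} = 0
G(19) = mex{0,2,2,2} = 1
G(20) = mex{1,0,0,0} = 2
G(21) = mex{2,1,1,1} = 0
G(22) = mex{0,2,2,2} = 1
G(23) = mex{1,0,0,0} = 2
G(24) = mex{2,1,1,1} = 0
G(25) = mex{0,2,2,2} = 1
G_B(25) = 1.
Combined Grundy value = 3 ⊕ 1 = 2.

2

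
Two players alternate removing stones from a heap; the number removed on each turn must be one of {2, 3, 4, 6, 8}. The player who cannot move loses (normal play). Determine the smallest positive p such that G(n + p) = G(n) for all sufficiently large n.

10

n :  0  1  2  3  4  5  6  7  8  9 10 11 12 13 14 15 16 17 18 19 20 21
G :  0  0  1  1  2  2  3  3  4  4  0  0  1  1  2  2  3  3  4  4  0  0
G(n+10) = G(n) holds for n = 0,…,7 (a full window of length max(S) = 8), so the sequence is purely periodic with period 10.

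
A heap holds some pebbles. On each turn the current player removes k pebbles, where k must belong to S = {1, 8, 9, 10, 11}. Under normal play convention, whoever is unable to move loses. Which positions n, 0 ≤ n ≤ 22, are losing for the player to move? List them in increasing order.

G(0) = 0
G(1) = mex{0} = 1
G(2) = mex{1} = 0
G(3) = mex{0} = 1
G(4) = mex{1} = 0
G(5) = mex{0} = 1
G(6) = mex{1} = 0
G(7) = mex{0} = 1
G(8) = mex{1,0} = 2
G(9) = mex{2,1,0} = 3
G(10) = mex{3,0,1,0} = 2
G(11) = mex{2,1,0,1,0} = 3
G(12) = mex{3,0,1,0,1} = 2
G(13) = mex{2,1,0,1,0} = 3
G(14) = mex{3,0,1,0,1} = 2
G(15) = mex{2,1,0,1,0} = 3
G(16) = mex{3,2,1,0,1} = 4
G(17) = mex{4,3,2,1,0} = 5
G(18) = mex{5,2,3,2,1} = 0
G(19) = mex{0,3,2,3,2} = 1
G(20) = mex{1,2,3,2,3} = 0
G(21) = mex{0,3,2,3,2} = 1
G(22) = mex{1,2,3,2,3} = 0
P-positions are exactly the n with G(n) = 0.

0, 2, 4, 6, 18, 20, 22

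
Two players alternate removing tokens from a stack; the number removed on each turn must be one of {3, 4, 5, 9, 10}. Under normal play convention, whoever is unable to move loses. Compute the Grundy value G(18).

G(0) = 0
G(1) = mex{} = 0
G(2) = mex{} = 0
G(3) = mex{0} = 1
G(4) = mex{0,0} = 1
G(5) = mex{0,0,0} = 1
G(6) = mex{1,0,0} = 2
G(7) = mex{1,1,0} = 2
G(8) = mex{1,1,1} = 0
G(9) = mex{2,1,1,0} = 3
G(10) = mex{2,2,1,0,0} = 3
G(11) = mex{0,2,2,0,0} = 1
G(12) = mex{3,0,2,1,0} = 4
G(13) = mex{3,3,0,1,1} = 2
G(14) = mex{1,3,3,1,1} = 0
G(15) = mex{4,1,3,2,1} = 0
G(16) = mex{2,4,1,2,2} = 0
G(17) = mex{0,2,4,0,2} = 1
G(18) = mex{0,0,2,3,0} = 1

1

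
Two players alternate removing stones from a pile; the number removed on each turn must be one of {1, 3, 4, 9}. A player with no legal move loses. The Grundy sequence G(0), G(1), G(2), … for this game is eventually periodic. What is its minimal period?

G(0) = 0
G(1) = mex{0} = 1
G(2) = mex{1} = 0
G(3) = mex{0,0} = 1
G(4) = mex{1,1,0} = 2
G(5) = mex{2,0,1} = 3
G(6) = mex{3,1,0} = 2
G(7) = mex{2,2,1} = 0
G(8) = mex{0,3,2} = 1
G(9) = mex{1,2,3,0} = 4
G(10) = mex{4,0,2,1} = 3
G(11) = mex{3,1,0,0} = 2
G(12) = mex{2,4,1,1} = 0
G(13) = mex{0,3,4,2} = 1
G(14) = mex{1,2,3,3} = 0
G(15) = mex{0,0,2,2} = 1
G(16) = mex{1,1,0,0} = 2
G(17) = mex{2,0,1,1} = 3
G(18) = mex{3,1,0,4} = 2
G(19) = mex{2,2,1,3} = 0
G(20) = mex{0,3,2,2} = 1
G(21) = mex{1,2,3,0} = 4
G(22) = mex{4,0,2,1} = 3
G(23) = mex{3,1,0,0} = 2
G(24) = mex{2,4,1,1} = 0
G(25) = mex{0,3,4,2} = 1
G(n+12) = G(n) holds for n = 0,…,8 (a full window of length max(S) = 9), so the sequence is purely periodic with period 12.

12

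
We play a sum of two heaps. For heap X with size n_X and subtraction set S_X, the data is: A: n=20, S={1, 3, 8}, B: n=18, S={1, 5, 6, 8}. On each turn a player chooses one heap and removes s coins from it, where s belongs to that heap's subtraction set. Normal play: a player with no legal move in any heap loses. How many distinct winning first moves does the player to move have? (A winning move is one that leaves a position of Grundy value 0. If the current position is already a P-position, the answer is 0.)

0

Heap A, S = {1, 3, 8}:
G(0) = 0
G(1) = mex{0} = 1
G(2) = mex{1} = 0
G(3) = mex{0,0} = 1
G(4) = mex{1,1} = 0
G(5) = mex{0,0} = 1
G(6) = mex{1,1} = 0
G(7) = mex{0,0} = 1
G(8) = mex{1,1,0} = 2
G(9) = mex{2,0,1} = 3
G(10) = mex{3,1,0} = 2
G(11) = mex{2,2,1} = 0
G(12) = mex{0,3,0} = 1
G(13) = mex{1,2,1} = 0
G(14) = mex{0,0,0} = 1
G(15) = mex{1,1,1} = 0
G(16) = mex{0,0,2} = 1
G(17) = mex{1,1,3} = 0
G(18) = mex{0,0,2} = 1
G(19) = mex{1,1,0} = 2
G(20) = mex{2,0,1} = 3
G_A(20) = 3.
Heap B, S = {1, 5, 6, 8}:
n :  0  1  2  3  4  5  6  7  8  9 10 11 12 13 14 15 16 17 18
G :  0  1  0  1  0  1  2  3  2  3  2  0  1  0  1  0  1  2  3
G_B(18) = 3.
Combined Grundy value = 3 ⊕ 3 = 0.
A winning move leaves total XOR = 0, i.e. changes one component's Grundy value g to g ⊕ X where X is the current total.
Heap A: target g' = 3⊕0 = 3, but every legal move changes the Grundy value (mex property), so 0 moves.
Heap B: target g' = 3⊕0 = 3, but every legal move changes the Grundy value (mex property), so 0 moves.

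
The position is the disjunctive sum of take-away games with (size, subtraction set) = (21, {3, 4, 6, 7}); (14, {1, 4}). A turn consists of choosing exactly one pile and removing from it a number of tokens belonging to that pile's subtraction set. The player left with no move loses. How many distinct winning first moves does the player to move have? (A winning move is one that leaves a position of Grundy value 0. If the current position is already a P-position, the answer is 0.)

Pile A, S = {3, 4, 6, 7}:
n :  0  1  2  3  4  5  6  7  8  9 10 11 12 13 14 15 16 17 18 19 20 21
G :  0  0  0  1  1  1  2  2  2  3  0  0  0  1  1  1  2  2  2  3  0  0
G_A(21) = 0.
Pile B, S = {1, 4}:
n :  0  1  2  3  4  5  6  7  8  9 10 11 12 13 14
G :  0  1  0  1  2  0  1  0  1  2  0  1  0  1  2
G_B(14) = 2.
Combined Grundy value = 0 ⊕ 2 = 2.
A winning move leaves total XOR = 0, i.e. changes one component's Grundy value g to g ⊕ X where X is the current total.
Pile A: need g' = 0⊕2 = 2. Options: 21−3→G=2, 21−4→G=2, 21−6→G=1, 21−7→G=1. Hits: 2.
Pile B: need g' = 2⊕2 = 0. Options: 14−1→G=1, 14−4→G=0. Hits: 1.

3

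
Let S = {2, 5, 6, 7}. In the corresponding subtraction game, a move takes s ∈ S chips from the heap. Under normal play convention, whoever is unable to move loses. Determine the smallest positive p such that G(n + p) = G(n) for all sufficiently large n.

12

n :  0  1  2  3  4  5  6  7  8  9 10 11 12 13 14 15 16 17 18 19 20 21 22 23 24 25
G :  0  0  1  1  0  2  1  3  2  2  3  3  0  0  1  1  0  2  1  3  2  2  3  3  0  0
G(n+12) = G(n) holds for n = 0,…,6 (a full window of length max(S) = 7), so the sequence is purely periodic with period 12.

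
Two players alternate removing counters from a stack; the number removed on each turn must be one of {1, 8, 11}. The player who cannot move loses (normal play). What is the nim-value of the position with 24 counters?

n :  0  1  2  3  4  5  6  7  8  9 10 11 12 13 14 15 16 17 18 19 20 21 22 23 24
G :  0  1  0  1  0  1  0  1  2  0  1  2  3  2  3  2  0  1  0  1  2  0  1  0  1

1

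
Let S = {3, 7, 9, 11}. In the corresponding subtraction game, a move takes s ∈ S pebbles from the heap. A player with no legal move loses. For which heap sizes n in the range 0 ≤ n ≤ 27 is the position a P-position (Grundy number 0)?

0, 1, 2, 6, 14, 16, 18, 20, 22, 24, 26

G(0) = 0
G(1) = mex{} = 0
G(2) = mex{} = 0
G(3) = mex{0} = 1
G(4) = mex{0} = 1
G(5) = mex{0} = 1
G(6) = mex{1} = 0
G(7) = mex{1,0} = 2
G(8) = mex{1,0} = 2
G(9) = mex{0,0,0} = 1
G(10) = mex{2,1,0} = 3
G(11) = mex{2,1,0,0} = 3
G(12) = mex{1,1,1,0} = 2
G(13) = mex{3,0,1,0} = 2
G(14) = mex{3,2,1,1} = 0
G(15) = mex{2,2,0,1} = 3
G(16) = mex{2,1,2,1} = 0
G(17) = mex{0,3,2,0} = 1
G(18) = mex{3,3,1,2} = 0
G(19) = mex{0,2,3,2} = 1
G(20) = mex{1,2,3,1} = 0
G(21) = mex{0,0,2,3} = 1
G(22) = mex{1,3,2,3} = 0
G(23) = mex{0,0,0,2} = 1
G(24) = mex{1,1,3,2} = 0
G(25) = mex{0,0,0,0} = 1
G(26) = mex{1,1,1,3} = 0
G(27) = mex{0,0,0,0} = 1
P-positions are exactly the n with G(n) = 0.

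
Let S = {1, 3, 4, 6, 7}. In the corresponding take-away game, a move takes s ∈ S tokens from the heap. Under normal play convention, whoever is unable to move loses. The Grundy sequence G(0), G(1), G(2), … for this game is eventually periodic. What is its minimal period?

10

G(0) = 0
G(1) = mex{0} = 1
G(2) = mex{1} = 0
G(3) = mex{0,0} = 1
G(4) = mex{1,1,0} = 2
G(5) = mex{2,0,1} = 3
G(6) = mex{3,1,0,0} = 2
G(7) = mex{2,2,1,1,0} = 3
G(8) = mex{3,3,2,0,1} = 4
G(9) = mex{4,2,3,1,0} = 5
G(10) = mex{5,3,2,2,1} = 0
G(11) = mex{0,4,3,3,2} = 1
G(12) = mex{1,5,4,2,3} = 0
G(13) = mex{0,0,5,3,2} = 1
G(14) = mex{1,1,0,4,3} = 2
G(15) = mex{2,0,1,5,4} = 3
G(16) = mex{3,1,0,0,5} = 2
G(17) = mex{2,2,1,1,0} = 3
G(18) = mex{3,3,2,0,1} = 4
G(19) = mex{4,2,3,1,0} = 5
G(20) = mex{5,3,2,2,1} = 0
G(21) = mex{0,4,3,3,2} = 1
G(n+10) = G(n) holds for n = 0,…,6 (a full window of length max(S) = 7), so the sequence is purely periodic with period 10.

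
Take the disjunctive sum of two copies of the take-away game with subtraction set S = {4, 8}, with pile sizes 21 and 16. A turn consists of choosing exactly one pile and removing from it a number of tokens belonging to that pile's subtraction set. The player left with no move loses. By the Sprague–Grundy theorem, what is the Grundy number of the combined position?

All piles use S = {4, 8}:
G(0) = 0
G(1) = mex{} = 0
G(2) = mex{} = 0
G(3) = mex{} = 0
G(4) = mex{0} = 1
G(5) = mex{0} = 1
G(6) = mex{0} = 1
G(7) = mex{0} = 1
G(8) = mex{1,0} = 2
G(9) = mex{1,0} = 2
G(10) = mex{1,0} = 2
G(11) = mex{1,0} = 2
G(12) = mex{2,1} = 0
G(13) = mex{2,1} = 0
G(14) = mex{2,1} = 0
G(15) = mex{2,1} = 0
G(16) = mex{0,2} = 1
G(17) = mex{0,2} = 1
G(18) = mex{0,2} = 1
G(19) = mex{0,2} = 1
G(20) = mex{1,0} = 2
G(21) = mex{1,0} = 2
Pile A: G(21) = 2.
Pile B: G(16) = 1.
Combined Grundy value = 2 ⊕ 1 = 3.

3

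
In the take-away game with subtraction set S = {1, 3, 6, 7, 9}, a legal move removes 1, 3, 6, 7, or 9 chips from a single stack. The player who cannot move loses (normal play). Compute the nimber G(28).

n :  0  1  2  3  4  5  6  7  8  9 10 11 12 13 14 15 16 17 18 19 20 21 22 23 24 25 26 27 28
G :  0  1  0  1  0  1  2  3  2  3  2  3  0  1  0  1  0  1  2  3  2  3  2  3  0  1  0  1  0

0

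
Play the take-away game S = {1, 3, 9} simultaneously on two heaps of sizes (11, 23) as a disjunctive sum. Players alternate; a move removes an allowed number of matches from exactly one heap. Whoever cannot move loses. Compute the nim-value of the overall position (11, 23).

All heaps use S = {1, 3, 9}:
G(0) = 0
G(1) = mex{0} = 1
G(2) = mex{1} = 0
G(3) = mex{0,0} = 1
G(4) = mex{1,1} = 0
G(5) = mex{0,0} = 1
G(6) = mex{1,1} = 0
G(7) = mex{0,0} = 1
G(8) = mex{1,1} = 0
G(9) = mex{0,0,0} = 1
G(10) = mex{1,1,1} = 0
G(11) = mex{0,0,0} = 1
G(12) = mex{1,1,1} = 0
G(13) = mex{0,0,0} = 1
G(14) = mex{1,1,1} = 0
G(15) = mex{0,0,0} = 1
G(16) = mex{1,1,1} = 0
G(17) = mex{0,0,0} = 1
G(18) = mex{1,1,1} = 0
G(19) = mex{0,0,0} = 1
G(20) = mex{1,1,1} = 0
G(21) = mex{0,0,0} = 1
G(22) = mex{1,1,1} = 0
G(23) = mex{0,0,0} = 1
Heap A: G(11) = 1.
Heap B: G(23) = 1.
Combined Grundy value = 1 ⊕ 1 = 0.

0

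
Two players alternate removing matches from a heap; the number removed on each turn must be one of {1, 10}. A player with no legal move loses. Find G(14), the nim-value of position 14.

1

n :  0  1  2  3  4  5  6  7  8  9 10 11 12 13 14
G :  0  1  0  1  0  1  0  1  0  1  2  0  1  0  1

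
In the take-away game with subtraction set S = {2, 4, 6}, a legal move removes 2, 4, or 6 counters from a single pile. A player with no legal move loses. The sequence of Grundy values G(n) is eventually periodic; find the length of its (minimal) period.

8

G(0) = 0
G(1) = mex{} = 0
G(2) = mex{0} = 1
G(3) = mex{0} = 1
G(4) = mex{1,0} = 2
G(5) = mex{1,0} = 2
G(6) = mex{2,1,0} = 3
G(7) = mex{2,1,0} = 3
G(8) = mex{3,2,1} = 0
G(9) = mex{3,2,1} = 0
G(10) = mex{0,3,2} = 1
G(11) = mex{0,3,2} = 1
G(12) = mex{1,0,3} = 2
G(13) = mex{1,0,3} = 2
G(14) = mex{2,1,0} = 3
G(15) = mex{2,1,0} = 3
G(16) = mex{3,2,1} = 0
G(17) = mex{3,2,1} = 0
G(n+8) = G(n) holds for n = 0,…,5 (a full window of length max(S) = 6), so the sequence is purely periodic with period 8.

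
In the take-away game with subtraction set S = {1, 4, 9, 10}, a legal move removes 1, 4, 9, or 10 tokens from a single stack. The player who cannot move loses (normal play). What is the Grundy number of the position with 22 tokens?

G(0) = 0
G(1) = mex{0} = 1
G(2) = mex{1} = 0
G(3) = mex{0} = 1
G(4) = mex{1,0} = 2
G(5) = mex{2,1} = 0
G(6) = mex{0,0} = 1
G(7) = mex{1,1} = 0
G(8) = mex{0,2} = 1
G(9) = mex{1,0,0} = 2
G(10) = mex{2,1,1,0} = 3
G(11) = mex{3,0,0,1} = 2
G(12) = mex{2,1,1,0} = 3
G(13) = mex{3,2,2,1} = 0
G(14) = mex{0,3,0,2} = 1
G(15) = mex{1,2,1,0} = 3
G(16) = mex{3,3,0,1} = 2
G(17) = mex{2,0,1,0} = 3
G(18) = mex{3,1,2,1} = 0
G(19) = mex{0,3,3,2} = 1
G(20) = mex{1,2,2,3} = 0
G(21) = mex{0,3,3,2} = 1
G(22) = mex{1,0,0,3} = 2

2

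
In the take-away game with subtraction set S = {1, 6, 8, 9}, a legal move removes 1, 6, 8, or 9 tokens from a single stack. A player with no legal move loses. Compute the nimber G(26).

2

n :  0  1  2  3  4  5  6  7  8  9 10 11 12 13 14 15 16 17 18 19 20 21 22 23 24 25 26
G :  0  1  0  1  0  1  2  0  1  2  3  2  3  2  0  1  2  0  1  0  1  0  1  2  0  1  2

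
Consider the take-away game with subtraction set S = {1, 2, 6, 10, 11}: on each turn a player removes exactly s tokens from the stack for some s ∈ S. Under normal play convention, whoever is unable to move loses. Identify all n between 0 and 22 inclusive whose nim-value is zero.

0, 3, 7, 12, 15, 19

G(0) = 0
G(1) = mex{0} = 1
G(2) = mex{1,0} = 2
G(3) = mex{2,1} = 0
G(4) = mex{0,2} = 1
G(5) = mex{1,0} = 2
G(6) = mex{2,1,0} = 3
G(7) = mex{3,2,1} = 0
G(8) = mex{0,3,2} = 1
G(9) = mex{1,0,0} = 2
G(10) = mex{2,1,1,0} = 3
G(11) = mex{3,2,2,1,0} = 4
G(12) = mex{4,3,3,2,1} = 0
G(13) = mex{0,4,0,0,2} = 1
G(14) = mex{1,0,1,1,0} = 2
G(15) = mex{2,1,2,2,1} = 0
G(16) = mex{0,2,3,3,2} = 1
G(17) = mex{1,0,4,0,3} = 2
G(18) = mex{2,1,0,1,0} = 3
G(19) = mex{3,2,1,2,1} = 0
G(20) = mex{0,3,2,3,2} = 1
G(21) = mex{1,0,0,4,3} = 2
G(22) = mex{2,1,1,0,4} = 3
P-positions are exactly the n with G(n) = 0.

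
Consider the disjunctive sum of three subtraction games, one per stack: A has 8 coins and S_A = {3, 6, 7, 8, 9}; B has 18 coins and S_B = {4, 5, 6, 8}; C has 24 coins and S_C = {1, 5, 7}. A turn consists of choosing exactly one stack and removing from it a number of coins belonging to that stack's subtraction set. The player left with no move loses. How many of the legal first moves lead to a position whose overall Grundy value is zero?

Stack A, S = {3, 6, 7, 8, 9}:
n : 0 1 2 3 4 5 6 7 8
G : 0 0 0 1 1 1 2 2 2
G_A(8) = 2.
Stack B, S = {4, 5, 6, 8}:
G(0) = 0
G(1) = mex{} = 0
G(2) = mex{} = 0
G(3) = mex{} = 0
G(4) = mex{0} = 1
G(5) = mex{0,0} = 1
G(6) = mex{0,0,0} = 1
G(7) = mex{0,0,0} = 1
G(8) = mex{1,0,0,0} = 2
G(9) = mex{1,1,0,0} = 2
G(10) = mex{1,1,1,0} = 2
G(11) = mex{1,1,1,0} = 2
G(12) = mex{2,1,1,1} = 0
G(13) = mex{2,2,1,1} = 0
G(14) = mex{2,2,2,1} = 0
G(15) = mex{2,2,2,1} = 0
G(16) = mex{0,2,2,2} = 1
G(17) = mex{0,0,2,2} = 1
G(18) = mex{0,0,0,2} = 1
G_B(18) = 1.
Stack C, S = {1, 5, 7}:
n :  0  1  2  3  4  5  6  7  8  9 10 11 12 13 14 15 16 17 18 19 20 21 22 23 24
G :  0  1  0  1  0  1  0  1  0  1  0  1  0  1  0  1  0  1  0  1  0  1  0  1  0
G_C(24) = 0.
Combined Grundy value = 2 ⊕ 1 ⊕ 0 = 3.
A winning move leaves total XOR = 0, i.e. changes one component's Grundy value g to g ⊕ X where X is the current total.
Stack A: need g' = 2⊕3 = 1. Options: 8−3→G=1, 8−6→G=0, 8−7→G=0, 8−8→G=0. Hits: 1.
Stack B: need g' = 1⊕3 = 2. Options: 18−4→G=0, 18−5→G=0, 18−6→G=0, 18−8→G=2. Hits: 1.
Stack C: need g' = 0⊕3 = 3. Options: 24−1→G=1, 24−5→G=1, 24−7→G=1. Hits: 0.

2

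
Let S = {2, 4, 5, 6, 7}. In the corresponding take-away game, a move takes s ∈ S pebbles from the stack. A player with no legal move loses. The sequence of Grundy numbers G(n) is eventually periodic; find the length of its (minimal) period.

9

n :  0  1  2  3  4  5  6  7  8  9 10 11 12 13 14 15 16 17 18 19
G :  0  0  1  1  2  2  3  3  4  0  0  1  1  2  2  3  3  4  0  0
G(n+9) = G(n) holds for n = 0,…,6 (a full window of length max(S) = 7), so the sequence is purely periodic with period 9.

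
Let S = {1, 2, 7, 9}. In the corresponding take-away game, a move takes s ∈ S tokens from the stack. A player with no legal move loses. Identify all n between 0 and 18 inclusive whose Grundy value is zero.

G(0) = 0
G(1) = mex{0} = 1
G(2) = mex{1,0} = 2
G(3) = mex{2,1} = 0
G(4) = mex{0,2} = 1
G(5) = mex{1,0} = 2
G(6) = mex{2,1} = 0
G(7) = mex{0,2,0} = 1
G(8) = mex{1,0,1} = 2
G(9) = mex{2,1,2,0} = 3
G(10) = mex{3,2,0,1} = 4
G(11) = mex{4,3,1,2} = 0
G(12) = mex{0,4,2,0} = 1
G(13) = mex{1,0,0,1} = 2
G(14) = mex{2,1,1,2} = 0
G(15) = mex{0,2,2,0} = 1
G(16) = mex{1,0,3,1} = 2
G(17) = mex{2,1,4,2} = 0
G(18) = mex{0,2,0,3} = 1
P-positions are exactly the n with G(n) = 0.

0, 3, 6, 11, 14, 17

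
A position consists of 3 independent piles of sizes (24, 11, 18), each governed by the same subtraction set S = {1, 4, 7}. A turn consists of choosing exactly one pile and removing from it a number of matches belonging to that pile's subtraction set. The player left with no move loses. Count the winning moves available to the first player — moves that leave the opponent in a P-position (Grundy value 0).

5

All piles use S = {1, 4, 7}:
G(0) = 0
G(1) = mex{0} = 1
G(2) = mex{1} = 0
G(3) = mex{0} = 1
G(4) = mex{1,0} = 2
G(5) = mex{2,1} = 0
G(6) = mex{0,0} = 1
G(7) = mex{1,1,0} = 2
G(8) = mex{2,2,1} = 0
G(9) = mex{0,0,0} = 1
G(10) = mex{1,1,1} = 0
G(11) = mex{0,2,2} = 1
G(12) = mex{1,0,0} = 2
G(13) = mex{2,1,1} = 0
G(14) = mex{0,0,2} = 1
G(15) = mex{1,1,0} = 2
G(16) = mex{2,2,1} = 0
G(17) = mex{0,0,0} = 1
G(18) = mex{1,1,1} = 0
G(19) = mex{0,2,2} = 1
G(20) = mex{1,0,0} = 2
G(21) = mex{2,1,1} = 0
G(22) = mex{0,0,2} = 1
G(23) = mex{1,1,0} = 2
G(24) = mex{2,2,1} = 0
Pile A: G(24) = 0.
Pile B: G(11) = 1.
Pile C: G(18) = 0.
Combined Grundy value = 0 ⊕ 1 ⊕ 0 = 1.
A winning move leaves total XOR = 0, i.e. changes one component's Grundy value g to g ⊕ X where X is the current total.
Pile A: need g' = 0⊕1 = 1. Options: 24−1→G=2, 24−4→G=2, 24−7→G=1. Hits: 1.
Pile B: need g' = 1⊕1 = 0. Options: 11−1→G=0, 11−4→G=2, 11−7→G=2. Hits: 1.
Pile C: need g' = 0⊕1 = 1. Options: 18−1→G=1, 18−4→G=1, 18−7→G=1. Hits: 3.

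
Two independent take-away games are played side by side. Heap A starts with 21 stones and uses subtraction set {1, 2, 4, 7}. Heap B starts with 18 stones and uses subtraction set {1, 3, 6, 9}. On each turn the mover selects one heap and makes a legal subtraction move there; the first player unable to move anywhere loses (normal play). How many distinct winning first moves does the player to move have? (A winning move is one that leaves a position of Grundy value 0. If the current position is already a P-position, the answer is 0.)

Heap A, S = {1, 2, 4, 7}:
G(0) = 0
G(1) = mex{0} = 1
G(2) = mex{1,0} = 2
G(3) = mex{2,1} = 0
G(4) = mex{0,2,0} = 1
G(5) = mex{1,0,1} = 2
G(6) = mex{2,1,2} = 0
G(7) = mex{0,2,0,0} = 1
G(8) = mex{1,0,1,1} = 2
G(9) = mex{2,1,2,2} = 0
G(10) = mex{0,2,0,0} = 1
G(11) = mex{1,0,1,1} = 2
G(12) = mex{2,1,2,2} = 0
G(13) = mex{0,2,0,0} = 1
G(14) = mex{1,0,1,1} = 2
G(15) = mex{2,1,2,2} = 0
G(16) = mex{0,2,0,0} = 1
G(17) = mex{1,0,1,1} = 2
G(18) = mex{2,1,2,2} = 0
G(19) = mex{0,2,0,0} = 1
G(20) = mex{1,0,1,1} = 2
G(21) = mex{2,1,2,2} = 0
G_A(21) = 0.
Heap B, S = {1, 3, 6, 9}:
n :  0  1  2  3  4  5  6  7  8  9 10 11 12 13 14 15 16 17 18
G :  0  1  0  1  0  1  2  3  2  3  2  3  0  1  0  1  0  1  2
G_B(18) = 2.
Combined Grundy value = 0 ⊕ 2 = 2.
A winning move leaves total XOR = 0, i.e. changes one component's Grundy value g to g ⊕ X where X is the current total.
Heap A: need g' = 0⊕2 = 2. Options: 21−1→G=2, 21−2→G=1, 21−4→G=2, 21−7→G=2. Hits: 3.
Heap B: need g' = 2⊕2 = 0. Options: 18−1→G=1, 18−3→G=1, 18−6→G=0, 18−9→G=3. Hits: 1.

4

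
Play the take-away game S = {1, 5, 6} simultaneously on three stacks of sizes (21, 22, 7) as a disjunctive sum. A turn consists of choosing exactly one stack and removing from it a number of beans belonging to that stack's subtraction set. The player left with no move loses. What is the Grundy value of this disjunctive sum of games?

1

All stacks use S = {1, 5, 6}:
G(0) = 0
G(1) = mex{0} = 1
G(2) = mex{1} = 0
G(3) = mex{0} = 1
G(4) = mex{1} = 0
G(5) = mex{0,0} = 1
G(6) = mex{1,1,0} = 2
G(7) = mex{2,0,1} = 3
G(8) = mex{3,1,0} = 2
G(9) = mex{2,0,1} = 3
G(10) = mex{3,1,0} = 2
G(11) = mex{2,2,1} = 0
G(12) = mex{0,3,2} = 1
G(13) = mex{1,2,3} = 0
G(14) = mex{0,3,2} = 1
G(15) = mex{1,2,3} = 0
G(16) = mex{0,0,2} = 1
G(17) = mex{1,1,0} = 2
G(18) = mex{2,0,1} = 3
G(19) = mex{3,1,0} = 2
G(20) = mex{2,0,1} = 3
G(21) = mex{3,1,0} = 2
G(22) = mex{2,2,1} = 0
Stack A: G(21) = 2.
Stack B: G(22) = 0.
Stack C: G(7) = 3.
Combined Grundy value = 2 ⊕ 0 ⊕ 3 = 1.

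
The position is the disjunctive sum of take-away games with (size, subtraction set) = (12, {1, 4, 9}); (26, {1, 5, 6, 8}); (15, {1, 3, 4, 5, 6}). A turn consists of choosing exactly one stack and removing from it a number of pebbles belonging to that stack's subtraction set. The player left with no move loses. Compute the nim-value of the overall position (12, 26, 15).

2

Stack A, S = {1, 4, 9}:
G(0) = 0
G(1) = mex{0} = 1
G(2) = mex{1} = 0
G(3) = mex{0} = 1
G(4) = mex{1,0} = 2
G(5) = mex{2,1} = 0
G(6) = mex{0,0} = 1
G(7) = mex{1,1} = 0
G(8) = mex{0,2} = 1
G(9) = mex{1,0,0} = 2
G(10) = mex{2,1,1} = 0
G(11) = mex{0,0,0} = 1
G(12) = mex{1,1,1} = 0
G_A(12) = 0.
Stack B, S = {1, 5, 6, 8}:
G(0) = 0
G(1) = mex{0} = 1
G(2) = mex{1} = 0
G(3) = mex{0} = 1
G(4) = mex{1} = 0
G(5) = mex{0,0} = 1
G(6) = mex{1,1,0} = 2
G(7) = mex{2,0,1} = 3
G(8) = mex{3,1,0,0} = 2
G(9) = mex{2,0,1,1} = 3
G(10) = mex{3,1,0,0} = 2
G(11) = mex{2,2,1,1} = 0
G(12) = mex{0,3,2,0} = 1
G(13) = mex{1,2,3,1} = 0
G(14) = mex{0,3,2,2} = 1
G(15) = mex{1,2,3,3} = 0
G(16) = mex{0,0,2,2} = 1
G(17) = mex{1,1,0,3} = 2
G(18) = mex{2,0,1,2} = 3
G(19) = mex{3,1,0,0} = 2
G(20) = mex{2,0,1,1} = 3
G(21) = mex{3,1,0,0} = 2
G(22) = mex{2,2,1,1} = 0
G(23) = mex{0,3,2,0} = 1
G(24) = mex{1,2,3,1} = 0
G(25) = mex{0,3,2,2} = 1
G(26) = mex{1,2,3,3} = 0
G_B(26) = 0.
Stack C, S = {1, 3, 4, 5, 6}:
G(0) = 0
G(1) = mex{0} = 1
G(2) = mex{1} = 0
G(3) = mex{0,0} = 1
G(4) = mex{1,1,0} = 2
G(5) = mex{2,0,1,0} = 3
G(6) = mex{3,1,0,1,0} = 2
G(7) = mex{2,2,1,0,1} = 3
G(8) = mex{3,3,2,1,0} = 4
G(9) = mex{4,2,3,2,1} = 0
G(10) = mex{0,3,2,3,2} = 1
G(11) = mex{1,4,3,2,3} = 0
G(12) = mex{0,0,4,3,2} = 1
G(13) = mex{1,1,0,4,3} = 2
G(14) = mex{2,0,1,0,4} = 3
G(15) = mex{3,1,0,1,0} = 2
G_C(15) = 2.
Combined Grundy value = 0 ⊕ 0 ⊕ 2 = 2.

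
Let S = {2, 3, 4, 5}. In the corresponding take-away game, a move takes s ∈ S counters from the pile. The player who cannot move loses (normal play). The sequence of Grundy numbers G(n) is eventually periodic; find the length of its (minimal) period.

G(0) = 0
G(1) = mex{} = 0
G(2) = mex{0} = 1
G(3) = mex{0,0} = 1
G(4) = mex{1,0,0} = 2
G(5) = mex{1,1,0,0} = 2
G(6) = mex{2,1,1,0} = 3
G(7) = mex{2,2,1,1} = 0
G(8) = mex{3,2,2,1} = 0
G(9) = mex{0,3,2,2} = 1
G(10) = mex{0,0,3,2} = 1
G(11) = mex{1,0,0,3} = 2
G(12) = mex{1,1,0,0} = 2
G(13) = mex{2,1,1,0} = 3
G(14) = mex{2,2,1,1} = 0
G(15) = mex{3,2,2,1} = 0
G(n+7) = G(n) holds for n = 0,…,4 (a full window of length max(S) = 5), so the sequence is purely periodic with period 7.

7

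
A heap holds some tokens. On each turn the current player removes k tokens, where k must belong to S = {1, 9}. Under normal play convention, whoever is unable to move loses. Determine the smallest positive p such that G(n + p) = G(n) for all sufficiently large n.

G(0) = 0
G(1) = mex{0} = 1
G(2) = mex{1} = 0
G(3) = mex{0} = 1
G(4) = mex{1} = 0
G(5) = mex{0} = 1
G(6) = mex{1} = 0
G(7) = mex{0} = 1
G(8) = mex{1} = 0
G(9) = mex{0,0} = 1
G(10) = mex{1,1} = 0
G(11) = mex{0,0} = 1
G(12) = mex{1,1} = 0
G(13) = mex{0,0} = 1
G(14) = mex{1,1} = 0
G(n+2) = G(n) holds for n = 0,…,8 (a full window of length max(S) = 9), so the sequence is purely periodic with period 2.

2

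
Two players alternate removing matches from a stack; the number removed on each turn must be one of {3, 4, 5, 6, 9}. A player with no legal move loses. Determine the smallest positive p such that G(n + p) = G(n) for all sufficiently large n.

n :  0  1  2  3  4  5  6  7  8  9 10 11 12 13 14 15 16 17 18 19 20 21 22 23 24 25
G :  0  0  0  1  1  1  2  2  2  3  3  3  0  0  0  1  1  1  2  2  2  3  3  3  0  0
G(n+12) = G(n) holds for n = 0,…,8 (a full window of length max(S) = 9), so the sequence is purely periodic with period 12.

12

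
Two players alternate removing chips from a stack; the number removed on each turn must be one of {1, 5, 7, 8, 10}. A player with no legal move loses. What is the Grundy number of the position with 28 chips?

G(0) = 0
G(1) = mex{0} = 1
G(2) = mex{1} = 0
G(3) = mex{0} = 1
G(4) = mex{1} = 0
G(5) = mex{0,0} = 1
G(6) = mex{1,1} = 0
G(7) = mex{0,0,0} = 1
G(8) = mex{1,1,1,0} = 2
G(9) = mex{2,0,0,1} = 3
G(10) = mex{3,1,1,0,0} = 2
G(11) = mex{2,0,0,1,1} = 3
G(12) = mex{3,1,1,0,0} = 2
G(13) = mex{2,2,0,1,1} = 3
G(14) = mex{3,3,1,0,0} = 2
G(15) = mex{2,2,2,1,1} = 0
G(16) = mex{0,3,3,2,0} = 1
G(17) = mex{1,2,2,3,1} = 0
G(18) = mex{0,3,3,2,2} = 1
G(19) = mex{1,2,2,3,3} = 0
G(20) = mex{0,0,3,2,2} = 1
G(21) = mex{1,1,2,3,3} = 0
G(22) = mex{0,0,0,2,2} = 1
G(23) = mex{1,1,1,0,3} = 2
G(24) = mex{2,0,0,1,2} = 3
G(25) = mex{3,1,1,0,0} = 2
G(26) = mex{2,0,0,1,1} = 3
G(27) = mex{3,1,1,0,0} = 2
G(28) = mex{2,2,0,1,1} = 3

3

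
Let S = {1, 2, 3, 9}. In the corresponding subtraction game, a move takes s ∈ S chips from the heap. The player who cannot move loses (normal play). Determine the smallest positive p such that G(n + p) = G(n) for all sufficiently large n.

4

n :  0  1  2  3  4  5  6  7  8  9 10 11 12 13 14
G :  0  1  2  3  0  1  2  3  0  1  2  3  0  1  2
G(n+4) = G(n) holds for n = 0,…,8 (a full window of length max(S) = 9), so the sequence is purely periodic with period 4.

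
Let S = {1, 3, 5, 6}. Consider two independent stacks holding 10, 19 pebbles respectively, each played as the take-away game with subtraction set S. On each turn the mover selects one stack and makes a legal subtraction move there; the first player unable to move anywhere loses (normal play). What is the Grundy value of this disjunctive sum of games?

0

All stacks use S = {1, 3, 5, 6}:
G(0) = 0
G(1) = mex{0} = 1
G(2) = mex{1} = 0
G(3) = mex{0,0} = 1
G(4) = mex{1,1} = 0
G(5) = mex{0,0,0} = 1
G(6) = mex{1,1,1,0} = 2
G(7) = mex{2,0,0,1} = 3
G(8) = mex{3,1,1,0} = 2
G(9) = mex{2,2,0,1} = 3
G(10) = mex{3,3,1,0} = 2
G(11) = mex{2,2,2,1} = 0
G(12) = mex{0,3,3,2} = 1
G(13) = mex{1,2,2,3} = 0
G(14) = mex{0,0,3,2} = 1
G(15) = mex{1,1,2,3} = 0
G(16) = mex{0,0,0,2} = 1
G(17) = mex{1,1,1,0} = 2
G(18) = mex{2,0,0,1} = 3
G(19) = mex{3,1,1,0} = 2
Stack A: G(10) = 2.
Stack B: G(19) = 2.
Combined Grundy value = 2 ⊕ 2 = 0.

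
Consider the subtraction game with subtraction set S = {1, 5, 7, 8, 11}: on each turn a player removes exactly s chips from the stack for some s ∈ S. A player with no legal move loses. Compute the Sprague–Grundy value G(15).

n :  0  1  2  3  4  5  6  7  8  9 10 11 12 13 14 15
G :  0  1  0  1  0  1  0  1  2  3  2  3  2  3  2  3

3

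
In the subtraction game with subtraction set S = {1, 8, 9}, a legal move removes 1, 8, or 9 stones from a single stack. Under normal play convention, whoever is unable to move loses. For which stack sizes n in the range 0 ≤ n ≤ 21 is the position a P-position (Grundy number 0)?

n :  0  1  2  3  4  5  6  7  8  9 10 11 12 13 14 15 16 17 18 19 20 21
G :  0  1  0  1  0  1  0  1  2  3  2  3  2  3  2  3  0  1  0  1  0  1
P-positions are exactly the n with G(n) = 0.

0, 2, 4, 6, 16, 18, 20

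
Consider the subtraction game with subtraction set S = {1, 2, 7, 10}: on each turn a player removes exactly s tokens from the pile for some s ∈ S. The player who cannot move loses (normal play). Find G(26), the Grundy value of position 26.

2

G(0) = 0
G(1) = mex{0} = 1
G(2) = mex{1,0} = 2
G(3) = mex{2,1} = 0
G(4) = mex{0,2} = 1
G(5) = mex{1,0} = 2
G(6) = mex{2,1} = 0
G(7) = mex{0,2,0} = 1
G(8) = mex{1,0,1} = 2
G(9) = mex{2,1,2} = 0
G(10) = mex{0,2,0,0} = 1
G(11) = mex{1,0,1,1} = 2
G(12) = mex{2,1,2,2} = 0
G(13) = mex{0,2,0,0} = 1
G(14) = mex{1,0,1,1} = 2
G(15) = mex{2,1,2,2} = 0
G(16) = mex{0,2,0,0} = 1
G(17) = mex{1,0,1,1} = 2
G(18) = mex{2,1,2,2} = 0
G(19) = mex{0,2,0,0} = 1
G(20) = mex{1,0,1,1} = 2
G(21) = mex{2,1,2,2} = 0
G(22) = mex{0,2,0,0} = 1
G(23) = mex{1,0,1,1} = 2
G(24) = mex{2,1,2,2} = 0
G(25) = mex{0,2,0,0} = 1
G(26) = mex{1,0,1,1} = 2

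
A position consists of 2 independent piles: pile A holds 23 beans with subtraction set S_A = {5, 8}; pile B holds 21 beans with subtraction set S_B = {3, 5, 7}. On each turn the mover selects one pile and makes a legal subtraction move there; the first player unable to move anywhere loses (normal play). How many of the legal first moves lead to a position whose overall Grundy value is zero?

Pile A, S = {5, 8}:
n :  0  1  2  3  4  5  6  7  8  9 10 11 12 13 14 15 16 17 18 19 20 21 22 23
G :  0  0  0  0  0  1  1  1  1  1  2  2  2  0  0  0  0  0  1  1  1  1  1  2
G_A(23) = 2.
Pile B, S = {3, 5, 7}:
G(0) = 0
G(1) = mex{} = 0
G(2) = mex{} = 0
G(3) = mex{0} = 1
G(4) = mex{0} = 1
G(5) = mex{0,0} = 1
G(6) = mex{1,0} = 2
G(7) = mex{1,0,0} = 2
G(8) = mex{1,1,0} = 2
G(9) = mex{2,1,0} = 3
G(10) = mex{2,1,1} = 0
G(11) = mex{2,2,1} = 0
G(12) = mex{3,2,1} = 0
G(13) = mex{0,2,2} = 1
G(14) = mex{0,3,2} = 1
G(15) = mex{0,0,2} = 1
G(16) = mex{1,0,3} = 2
G(17) = mex{1,0,0} = 2
G(18) = mex{1,1,0} = 2
G(19) = mex{2,1,0} = 3
G(20) = mex{2,1,1} = 0
G(21) = mex{2,2,1} = 0
G_B(21) = 0.
Combined Grundy value = 2 ⊕ 0 = 2.
A winning move leaves total XOR = 0, i.e. changes one component's Grundy value g to g ⊕ X where X is the current total.
Pile A: need g' = 2⊕2 = 0. Options: 23−5→G=1, 23−8→G=0. Hits: 1.
Pile B: need g' = 0⊕2 = 2. Options: 21−3→G=2, 21−5→G=2, 21−7→G=1. Hits: 2.

3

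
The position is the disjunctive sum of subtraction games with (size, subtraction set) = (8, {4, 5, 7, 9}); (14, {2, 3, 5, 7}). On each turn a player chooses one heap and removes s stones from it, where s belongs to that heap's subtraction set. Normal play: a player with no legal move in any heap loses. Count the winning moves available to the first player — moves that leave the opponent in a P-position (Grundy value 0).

0

Heap A, S = {4, 5, 7, 9}:
G(0) = 0
G(1) = mex{} = 0
G(2) = mex{} = 0
G(3) = mex{} = 0
G(4) = mex{0} = 1
G(5) = mex{0,0} = 1
G(6) = mex{0,0} = 1
G(7) = mex{0,0,0} = 1
G(8) = mex{1,0,0} = 2
G_A(8) = 2.
Heap B, S = {2, 3, 5, 7}:
n :  0  1  2  3  4  5  6  7  8  9 10 11 12 13 14
G :  0  0  1  1  2  2  3  3  4  0  0  1  1  2  2
G_B(14) = 2.
Combined Grundy value = 2 ⊕ 2 = 0.
A winning move leaves total XOR = 0, i.e. changes one component's Grundy value g to g ⊕ X where X is the current total.
Heap A: target g' = 2⊕0 = 2, but every legal move changes the Grundy value (mex property), so 0 moves.
Heap B: target g' = 2⊕0 = 2, but every legal move changes the Grundy value (mex property), so 0 moves.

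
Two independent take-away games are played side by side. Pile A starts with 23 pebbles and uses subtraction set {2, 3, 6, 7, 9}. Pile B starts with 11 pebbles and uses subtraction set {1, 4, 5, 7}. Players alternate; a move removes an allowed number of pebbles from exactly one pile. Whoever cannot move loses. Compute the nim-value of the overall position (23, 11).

Pile A, S = {2, 3, 6, 7, 9}:
G(0) = 0
G(1) = mex{} = 0
G(2) = mex{0} = 1
G(3) = mex{0,0} = 1
G(4) = mex{1,0} = 2
G(5) = mex{1,1} = 0
G(6) = mex{2,1,0} = 3
G(7) = mex{0,2,0,0} = 1
G(8) = mex{3,0,1,0} = 2
G(9) = mex{1,3,1,1,0} = 2
G(10) = mex{2,1,2,1,0} = 3
G(11) = mex{2,2,0,2,1} = 3
G(12) = mex{3,2,3,0,1} = 4
G(13) = mex{3,3,1,3,2} = 0
G(14) = mex{4,3,2,1,0} = 5
G(15) = mex{0,4,2,2,3} = 1
G(16) = mex{5,0,3,2,1} = 4
G(17) = mex{1,5,3,3,2} = 0
G(18) = mex{4,1,4,3,2} = 0
G(19) = mex{0,4,0,4,3} = 1
G(20) = mex{0,0,5,0,3} = 1
G(21) = mex{1,0,1,5,4} = 2
G(22) = mex{1,1,4,1,0} = 2
G(23) = mex{2,1,0,4,5} = 3
G_A(23) = 3.
Pile B, S = {1, 4, 5, 7}:
G(0) = 0
G(1) = mex{0} = 1
G(2) = mex{1} = 0
G(3) = mex{0} = 1
G(4) = mex{1,0} = 2
G(5) = mex{2,1,0} = 3
G(6) = mex{3,0,1} = 2
G(7) = mex{2,1,0,0} = 3
G(8) = mex{3,2,1,1} = 0
G(9) = mex{0,3,2,0} = 1
G(10) = mex{1,2,3,1} = 0
G(11) = mex{0,3,2,2} = 1
G_B(11) = 1.
Combined Grundy value = 3 ⊕ 1 = 2.

2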